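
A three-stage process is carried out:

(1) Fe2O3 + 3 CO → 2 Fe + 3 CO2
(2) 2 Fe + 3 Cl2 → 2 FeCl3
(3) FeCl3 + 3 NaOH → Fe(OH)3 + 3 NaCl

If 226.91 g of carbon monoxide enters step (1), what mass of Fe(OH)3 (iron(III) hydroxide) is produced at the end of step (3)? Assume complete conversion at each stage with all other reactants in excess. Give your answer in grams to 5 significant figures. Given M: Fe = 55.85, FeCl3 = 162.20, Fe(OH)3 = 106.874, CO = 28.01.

n(CO) = 226.91 / 28.01 = 8.10104 mol.
Reaction (1): CO→Fe ratio 3:2 ⇒ n(Fe) = 5.40069 mol.
Reaction (2): Fe→FeCl3 ratio 2:2 ⇒ n(FeCl3) = 5.40069 mol.
Reaction (3): FeCl3→Fe(OH)3 ratio 1:1 ⇒ n(Fe(OH)3) = 5.40069 mol.
Mass of Fe(OH)3 = 5.40069 × 106.874 = 577.193 g.

577.19 g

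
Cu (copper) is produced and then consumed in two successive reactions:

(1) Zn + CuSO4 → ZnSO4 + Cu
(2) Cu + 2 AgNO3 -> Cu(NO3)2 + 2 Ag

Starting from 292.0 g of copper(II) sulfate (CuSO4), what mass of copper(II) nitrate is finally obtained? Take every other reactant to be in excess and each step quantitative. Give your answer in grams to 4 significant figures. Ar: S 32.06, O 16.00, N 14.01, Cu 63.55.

343.2 g

M(CuSO4) = 63.55 + 32.06 + 4(16.00) = 159.61 g/mol.
M(Cu(NO3)2) = 63.55 + 2(14.01) + 6(16.00) = 187.57 g/mol.
n(CuSO4) = 292.00 / 159.61 = 1.8295 mol.
Step 1 gives a 1:1 ratio of CuSO4 to Cu, so n(Cu) = 1.8295 mol.
In step 2 the Cu:Cu(NO3)2 ratio is 1:1, so n(Cu(NO3)2) = 1.8295 mol.
Mass of Cu(NO3)2 = 1.8295 × 187.57 = 343.15 g.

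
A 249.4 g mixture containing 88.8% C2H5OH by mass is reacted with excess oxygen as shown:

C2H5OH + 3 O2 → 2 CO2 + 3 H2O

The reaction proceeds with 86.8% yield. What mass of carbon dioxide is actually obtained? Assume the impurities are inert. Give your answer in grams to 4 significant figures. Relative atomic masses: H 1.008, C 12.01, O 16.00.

Pure C2H5OH available = 249.4 g × 0.888 = 221.47 g.
M(C2H5OH) = 2(12.01) + 6(1.008) + 16.00 = 46.068 g/mol.
M(CO2) = 12.01 + 2(16.00) = 44.01 g/mol.
n(C2H5OH) = 221.47 g / 46.068 g/mol = 4.8074 mol.
From the equation the C2H5OH:CO2 mole ratio is 1:2, so n(CO2) = 4.8074 × 2/1 = 9.6148 mol.
Mass of CO2 = 9.6148 mol × 44.01 g/mol = 423.15 g.
Actual mass collected = 423.15 g × 0.868 = 367.29 g.

367.3 g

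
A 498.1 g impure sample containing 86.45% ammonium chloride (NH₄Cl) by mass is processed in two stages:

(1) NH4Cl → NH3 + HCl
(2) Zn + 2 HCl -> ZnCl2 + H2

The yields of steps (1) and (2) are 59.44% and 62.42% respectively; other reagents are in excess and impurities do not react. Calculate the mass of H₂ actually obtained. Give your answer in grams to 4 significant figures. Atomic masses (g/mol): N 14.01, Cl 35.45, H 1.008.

3.011 g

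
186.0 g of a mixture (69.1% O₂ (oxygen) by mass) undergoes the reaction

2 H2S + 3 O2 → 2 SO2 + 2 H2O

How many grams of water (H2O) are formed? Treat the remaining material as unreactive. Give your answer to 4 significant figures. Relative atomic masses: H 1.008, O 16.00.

Mass of pure O2 = 186.0 g × 0.691 = 128.53 g.
M(O2) = 2(16.00) = 32.00 g/mol.
M(H2O) = 2(1.008) + 16.00 = 18.016 g/mol.
n(O2) = 128.53 g / 32.00 g/mol = 4.0164 mol.
From the equation the O2:H2O mole ratio is 3:2, so n(H2O) = 4.0164 × 2/3 = 2.6776 mol.
Mass of H2O = 2.6776 mol × 18.016 g/mol = 48.240 g.

48.24 g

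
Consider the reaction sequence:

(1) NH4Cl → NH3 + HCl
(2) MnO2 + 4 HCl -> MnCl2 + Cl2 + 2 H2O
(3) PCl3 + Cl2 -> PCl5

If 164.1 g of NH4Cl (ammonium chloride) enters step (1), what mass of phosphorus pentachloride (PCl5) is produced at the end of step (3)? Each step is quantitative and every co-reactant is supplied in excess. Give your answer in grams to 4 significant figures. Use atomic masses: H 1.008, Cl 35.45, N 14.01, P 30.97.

M(NH4Cl) = 14.01 + 4(1.008) + 35.45 = 53.492 g/mol.
M(PCl5) = 30.97 + 5(35.45) = 208.22 g/mol.
n(NH4Cl) = 164.1 / 53.492 = 3.0677 mol.
Reaction (1): NH4Cl→HCl ratio 1:1 ⇒ n(HCl) = 3.0677 mol.
Reaction (2): HCl→Cl2 ratio 4:1 ⇒ n(Cl2) = 0.76694 mol.
Reaction (3): Cl2→PCl5 ratio 1:1 ⇒ n(PCl5) = 0.76694 mol.
Mass of PCl5 = 0.76694 × 208.22 = 159.69 g.

159.7 g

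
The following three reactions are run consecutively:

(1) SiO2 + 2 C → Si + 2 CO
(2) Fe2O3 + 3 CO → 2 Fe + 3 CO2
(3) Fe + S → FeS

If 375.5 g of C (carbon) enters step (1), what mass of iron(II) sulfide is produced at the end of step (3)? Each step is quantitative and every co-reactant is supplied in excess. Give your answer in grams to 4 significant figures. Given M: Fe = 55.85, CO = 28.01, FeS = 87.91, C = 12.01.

1832 g

n(C) = 375.5 / 12.01 = 31.266 mol.
Reaction (1): C→CO ratio 2:2 ⇒ n(CO) = 31.266 mol.
Reaction (2): CO→Fe ratio 3:2 ⇒ n(Fe) = 20.844 mol.
Reaction (3): Fe→FeS ratio 1:1 ⇒ n(FeS) = 20.844 mol.
Mass of FeS = 20.844 × 87.91 = 1832.4 g.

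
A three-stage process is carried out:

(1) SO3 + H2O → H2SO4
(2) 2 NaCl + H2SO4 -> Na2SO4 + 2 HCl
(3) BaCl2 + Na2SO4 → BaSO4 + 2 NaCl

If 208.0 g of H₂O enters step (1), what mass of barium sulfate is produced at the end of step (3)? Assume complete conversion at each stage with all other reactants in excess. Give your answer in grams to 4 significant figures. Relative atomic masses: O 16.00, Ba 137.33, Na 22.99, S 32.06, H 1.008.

2695 g

M(H2O) = 2(1.008) + 16.00 = 18.016 g/mol.
M(BaSO4) = 137.33 + 32.06 + 4(16.00) = 233.39 g/mol.
n(H2O) = 208.0 / 18.016 = 11.545 mol.
Reaction (1): H2O→H2SO4 ratio 1:1 ⇒ n(H2SO4) = 11.545 mol.
Reaction (2): H2SO4→Na2SO4 ratio 1:1 ⇒ n(Na2SO4) = 11.545 mol.
Reaction (3): Na2SO4→BaSO4 ratio 1:1 ⇒ n(BaSO4) = 11.545 mol.
Mass of BaSO4 = 11.545 × 233.39 = 2694.6 g.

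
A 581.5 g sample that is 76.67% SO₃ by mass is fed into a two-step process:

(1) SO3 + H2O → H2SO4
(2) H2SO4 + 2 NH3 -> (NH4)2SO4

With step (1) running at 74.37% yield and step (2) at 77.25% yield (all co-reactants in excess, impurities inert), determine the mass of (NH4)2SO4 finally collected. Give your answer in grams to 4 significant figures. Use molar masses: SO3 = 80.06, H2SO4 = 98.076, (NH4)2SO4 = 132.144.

Pure SO3 = 581.5 × 0.7667 = 445.84 g.
n(SO3) = 445.84 / 80.06 = 5.5688 mol.
Step 1 (SO3:H2SO4 = 1:1): theoretical n(H2SO4) = 5.5688 mol; at 74.37% yield, n(H2SO4) = 4.1415 mol.
Step 2 (H2SO4:(NH4)2SO4 = 1:1): theoretical n((NH4)2SO4) = 4.1415 mol, so theoretical mass = 4.1415 × 132.144 = 547.27 g.
At 77.25% yield, actual mass of (NH4)2SO4 = 547.27 × 0.7725 = 422.77 g.

422.8 g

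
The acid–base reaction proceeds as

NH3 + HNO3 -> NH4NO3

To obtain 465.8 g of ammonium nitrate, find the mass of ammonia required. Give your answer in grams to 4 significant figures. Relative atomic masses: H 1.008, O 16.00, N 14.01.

M(NH4NO3) = 2(14.01) + 4(1.008) + 3(16.00) = 80.052 g/mol.
M(NH3) = 14.01 + 3(1.008) = 17.034 g/mol.
n(NH4NO3) = 465.80 g / 80.052 g/mol = 5.8187 mol.
From the equation the NH4NO3:NH3 mole ratio is 1:1, so n(NH3) = 5.8187 × 1/1 = 5.8187 mol.
Mass of NH3 = 5.8187 mol × 17.034 g/mol = 99.116 g.

99.12 g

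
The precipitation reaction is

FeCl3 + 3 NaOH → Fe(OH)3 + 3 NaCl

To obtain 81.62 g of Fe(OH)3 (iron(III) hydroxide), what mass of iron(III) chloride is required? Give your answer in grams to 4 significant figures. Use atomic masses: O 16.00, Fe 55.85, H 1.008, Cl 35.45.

123.9 g

M(Fe(OH)3) = 55.85 + 3(16.00) + 3(1.008) = 106.874 g/mol.
M(FeCl3) = 55.85 + 3(35.45) = 162.20 g/mol.
n(Fe(OH)3) = 81.620 g / 106.874 g/mol = 0.76370 mol.
From the equation the Fe(OH)3:FeCl3 mole ratio is 1:1, so n(FeCl3) = 0.76370 × 1/1 = 0.76370 mol.
Mass of FeCl3 = 0.76370 mol × 162.20 g/mol = 123.87 g.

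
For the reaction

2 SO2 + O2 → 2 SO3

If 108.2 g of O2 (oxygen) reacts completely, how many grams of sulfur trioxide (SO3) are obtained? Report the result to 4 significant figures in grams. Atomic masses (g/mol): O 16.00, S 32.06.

M(O2) = 2(16.00) = 32.00 g/mol.
M(SO3) = 32.06 + 3(16.00) = 80.06 g/mol.
n(O2) = 108.20 g / 32.00 g/mol = 3.3813 mol.
From the equation the O2:SO3 mole ratio is 1:2, so n(SO3) = 3.3813 × 2/1 = 6.7625 mol.
Mass of SO3 = 6.7625 mol × 80.06 g/mol = 541.41 g.

541.4 g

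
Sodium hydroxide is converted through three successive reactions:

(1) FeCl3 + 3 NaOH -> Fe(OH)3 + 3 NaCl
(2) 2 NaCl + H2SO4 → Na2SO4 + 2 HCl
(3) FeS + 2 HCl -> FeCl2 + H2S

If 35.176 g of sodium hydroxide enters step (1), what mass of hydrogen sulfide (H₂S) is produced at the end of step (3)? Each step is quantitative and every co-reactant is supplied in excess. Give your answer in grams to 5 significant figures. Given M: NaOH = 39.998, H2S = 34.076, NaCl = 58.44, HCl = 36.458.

14.984 g

n(NaOH) = 35.176 / 39.998 = 0.879444 mol.
Reaction (1): NaOH→NaCl ratio 3:3 ⇒ n(NaCl) = 0.879444 mol.
Reaction (2): NaCl→HCl ratio 2:2 ⇒ n(HCl) = 0.879444 mol.
Reaction (3): HCl→H2S ratio 2:1 ⇒ n(H2S) = 0.439722 mol.
Mass of H2S = 0.439722 × 34.076 = 14.9840 g.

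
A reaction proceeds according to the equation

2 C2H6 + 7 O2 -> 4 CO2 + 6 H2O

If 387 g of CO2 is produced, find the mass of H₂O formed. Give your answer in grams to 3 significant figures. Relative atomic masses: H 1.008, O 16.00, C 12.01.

238 g

M(CO2) = 12.01 + 2(16.00) = 44.01 g/mol.
M(H2O) = 2(1.008) + 16.00 = 18.016 g/mol.
n(CO2) = 387.0 g / 44.01 g/mol = 8.793 mol.
From the equation the CO2:H2O mole ratio is 4:6, so n(H2O) = 8.793 × 6/4 = 13.19 mol.
Mass of H2O = 13.19 mol × 18.016 g/mol = 237.6 g.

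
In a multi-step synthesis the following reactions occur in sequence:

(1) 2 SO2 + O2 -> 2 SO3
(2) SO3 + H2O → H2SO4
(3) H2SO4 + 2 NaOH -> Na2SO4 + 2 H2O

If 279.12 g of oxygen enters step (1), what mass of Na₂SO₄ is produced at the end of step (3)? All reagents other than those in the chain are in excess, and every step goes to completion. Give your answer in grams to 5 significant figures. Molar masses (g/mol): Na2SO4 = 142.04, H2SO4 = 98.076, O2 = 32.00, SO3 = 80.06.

n(O2) = 279.12 / 32.00 = 8.72250 mol.
Reaction (1): O2→SO3 ratio 1:2 ⇒ n(SO3) = 17.4450 mol.
Reaction (2): SO3→H2SO4 ratio 1:1 ⇒ n(H2SO4) = 17.4450 mol.
Reaction (3): H2SO4→Na2SO4 ratio 1:1 ⇒ n(Na2SO4) = 17.4450 mol.
Mass of Na2SO4 = 17.4450 × 142.04 = 2477.89 g.

2477.9 g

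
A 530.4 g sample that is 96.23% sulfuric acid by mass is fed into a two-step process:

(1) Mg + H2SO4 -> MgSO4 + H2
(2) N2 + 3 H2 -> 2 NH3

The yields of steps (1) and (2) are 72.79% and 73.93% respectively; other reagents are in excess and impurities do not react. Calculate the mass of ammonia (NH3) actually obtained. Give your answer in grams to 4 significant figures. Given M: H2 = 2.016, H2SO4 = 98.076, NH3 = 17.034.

31.80 g

Pure H2SO4 = 530.4 × 0.9623 = 510.40 g.
n(H2SO4) = 510.40 / 98.076 = 5.2042 mol.
Step 1 (H2SO4:H2 = 1:1): theoretical n(H2) = 5.2042 mol; at 72.79% yield, n(H2) = 3.7881 mol.
Step 2 (H2:NH3 = 3:2): theoretical n(NH3) = 2.5254 mol, so theoretical mass = 2.5254 × 17.034 = 43.018 g.
At 73.93% yield, actual mass of NH3 = 43.018 × 0.7393 = 31.803 g.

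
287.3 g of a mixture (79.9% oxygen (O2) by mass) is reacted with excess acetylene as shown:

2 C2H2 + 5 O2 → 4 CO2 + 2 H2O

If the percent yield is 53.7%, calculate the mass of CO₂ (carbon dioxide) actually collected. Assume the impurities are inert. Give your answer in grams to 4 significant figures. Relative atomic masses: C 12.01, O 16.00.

Pure O2 available = 287.3 g × 0.799 = 229.55 g.
M(O2) = 2(16.00) = 32.00 g/mol.
M(CO2) = 12.01 + 2(16.00) = 44.01 g/mol.
n(O2) = 229.55 g / 32.00 g/mol = 7.1735 mol.
From the equation the O2:CO2 mole ratio is 5:4, so n(CO2) = 7.1735 × 4/5 = 5.7388 mol.
Mass of CO2 = 5.7388 mol × 44.01 g/mol = 252.57 g.
Actual mass collected = 252.57 g × 0.537 = 135.63 g.

135.6 g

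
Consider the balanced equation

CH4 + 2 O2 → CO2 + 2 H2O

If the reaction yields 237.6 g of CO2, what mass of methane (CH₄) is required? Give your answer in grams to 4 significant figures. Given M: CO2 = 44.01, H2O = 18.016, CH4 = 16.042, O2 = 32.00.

86.61 g

n(CO2) = 237.60 g / 44.01 g/mol = 5.3988 mol.
From the equation the CO2:CH4 mole ratio is 1:1, so n(CH4) = 5.3988 × 1/1 = 5.3988 mol.
Mass of CH4 = 5.3988 mol × 16.042 g/mol = 86.607 g.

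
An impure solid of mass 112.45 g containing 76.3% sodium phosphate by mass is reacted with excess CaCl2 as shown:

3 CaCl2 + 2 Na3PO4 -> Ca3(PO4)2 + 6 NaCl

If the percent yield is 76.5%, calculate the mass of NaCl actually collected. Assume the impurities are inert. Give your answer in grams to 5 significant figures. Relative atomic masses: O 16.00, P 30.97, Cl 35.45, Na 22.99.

70.193 g

Pure Na3PO4 available = 112.45 g × 0.763 = 85.7993 g.
M(Na3PO4) = 3(22.99) + 30.97 + 4(16.00) = 163.94 g/mol.
M(NaCl) = 22.99 + 35.45 = 58.44 g/mol.
n(Na3PO4) = 85.7993 g / 163.94 g/mol = 0.523358 mol.
From the equation the Na3PO4:NaCl mole ratio is 2:6, so n(NaCl) = 0.523358 × 6/2 = 1.57007 mol.
Mass of NaCl = 1.57007 mol × 58.44 g/mol = 91.7552 g.
Actual mass collected = 91.7552 g × 0.765 = 70.1927 g.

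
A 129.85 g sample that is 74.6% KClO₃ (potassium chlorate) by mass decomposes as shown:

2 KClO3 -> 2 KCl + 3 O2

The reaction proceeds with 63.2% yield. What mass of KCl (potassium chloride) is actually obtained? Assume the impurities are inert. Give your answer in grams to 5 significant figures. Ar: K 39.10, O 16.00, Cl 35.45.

Pure KClO3 available = 129.85 g × 0.746 = 96.8681 g.
M(KClO3) = 39.10 + 35.45 + 3(16.00) = 122.55 g/mol.
M(KCl) = 39.10 + 35.45 = 74.55 g/mol.
n(KClO3) = 96.8681 g / 122.55 g/mol = 0.790437 mol.
From the equation the KClO3:KCl mole ratio is 2:2, so n(KCl) = 0.790437 × 2/2 = 0.790437 mol.
Mass of KCl = 0.790437 mol × 74.55 g/mol = 58.9271 g.
Actual mass collected = 58.9271 g × 0.632 = 37.2419 g.

37.242 g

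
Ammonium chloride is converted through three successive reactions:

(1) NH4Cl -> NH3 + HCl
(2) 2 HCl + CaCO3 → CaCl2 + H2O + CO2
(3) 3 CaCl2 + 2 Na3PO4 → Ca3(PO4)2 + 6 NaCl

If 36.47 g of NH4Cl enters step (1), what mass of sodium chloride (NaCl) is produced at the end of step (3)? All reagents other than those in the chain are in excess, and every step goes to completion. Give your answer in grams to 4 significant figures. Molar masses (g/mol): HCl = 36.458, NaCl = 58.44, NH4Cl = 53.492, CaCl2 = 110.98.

n(NH4Cl) = 36.47 / 53.492 = 0.68178 mol.
Reaction (1): NH4Cl→HCl ratio 1:1 ⇒ n(HCl) = 0.68178 mol.
Reaction (2): HCl→CaCl2 ratio 2:1 ⇒ n(CaCl2) = 0.34089 mol.
Reaction (3): CaCl2→NaCl ratio 3:6 ⇒ n(NaCl) = 0.68178 mol.
Mass of NaCl = 0.68178 × 58.44 = 39.843 g.

39.84 g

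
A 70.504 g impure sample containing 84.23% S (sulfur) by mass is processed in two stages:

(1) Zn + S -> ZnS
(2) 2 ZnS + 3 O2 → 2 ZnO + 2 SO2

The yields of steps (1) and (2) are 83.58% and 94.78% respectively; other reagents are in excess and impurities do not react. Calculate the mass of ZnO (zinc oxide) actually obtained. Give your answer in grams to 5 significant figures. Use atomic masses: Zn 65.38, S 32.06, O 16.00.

119.41 g

Pure S = 70.504 × 0.8423 = 59.3855 g.
M(S) = 32.06 g/mol.
M(ZnO) = 65.38 + 16.00 = 81.38 g/mol.
n(S) = 59.3855 / 32.06 = 1.85232 mol.
Step 1 (S:ZnS = 1:1): theoretical n(ZnS) = 1.85232 mol; at 83.58% yield, n(ZnS) = 1.54817 mol.
Step 2 (ZnS:ZnO = 2:2): theoretical n(ZnO) = 1.54817 mol, so theoretical mass = 1.54817 × 81.38 = 125.990 g.
At 94.78% yield, actual mass of ZnO = 125.990 × 0.9478 = 119.414 g.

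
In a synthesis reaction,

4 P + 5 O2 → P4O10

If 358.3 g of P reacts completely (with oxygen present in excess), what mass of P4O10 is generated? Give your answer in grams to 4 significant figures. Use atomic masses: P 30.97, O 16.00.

821.1 g

M(P) = 30.97 g/mol.
M(P4O10) = 4(30.97) + 10(16.00) = 283.88 g/mol.
n(P) = 358.30 g / 30.97 g/mol = 11.569 mol.
From the equation the P:P4O10 mole ratio is 4:1, so n(P4O10) = 11.569 × 1/4 = 2.8923 mol.
Mass of P4O10 = 2.8923 mol × 283.88 g/mol = 821.07 g.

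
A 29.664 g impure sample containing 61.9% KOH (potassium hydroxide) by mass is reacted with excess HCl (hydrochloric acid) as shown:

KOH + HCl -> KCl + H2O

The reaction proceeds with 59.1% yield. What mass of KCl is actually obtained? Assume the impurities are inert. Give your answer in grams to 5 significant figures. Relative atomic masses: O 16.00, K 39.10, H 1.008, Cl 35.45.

14.419 g

Pure KOH available = 29.664 g × 0.619 = 18.3620 g.
M(KOH) = 39.10 + 16.00 + 1.008 = 56.108 g/mol.
M(KCl) = 39.10 + 35.45 = 74.55 g/mol.
n(KOH) = 18.3620 g / 56.108 g/mol = 0.327262 mol.
From the equation the KOH:KCl mole ratio is 1:1, so n(KCl) = 0.327262 × 1/1 = 0.327262 mol.
Mass of KCl = 0.327262 mol × 74.55 g/mol = 24.3974 g.
Actual mass collected = 24.3974 g × 0.591 = 14.4189 g.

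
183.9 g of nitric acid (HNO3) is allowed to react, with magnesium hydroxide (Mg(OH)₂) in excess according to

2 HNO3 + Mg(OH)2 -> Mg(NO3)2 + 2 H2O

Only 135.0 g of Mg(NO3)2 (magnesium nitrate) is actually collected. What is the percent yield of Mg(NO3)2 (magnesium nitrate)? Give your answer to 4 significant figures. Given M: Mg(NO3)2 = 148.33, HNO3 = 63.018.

62.38 %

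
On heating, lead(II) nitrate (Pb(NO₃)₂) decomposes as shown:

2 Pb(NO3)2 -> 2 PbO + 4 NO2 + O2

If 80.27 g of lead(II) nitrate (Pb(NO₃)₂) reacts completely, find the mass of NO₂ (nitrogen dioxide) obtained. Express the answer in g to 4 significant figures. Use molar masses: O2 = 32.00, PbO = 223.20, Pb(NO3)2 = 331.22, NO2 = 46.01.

22.30 g

n(Pb(NO3)2) = 80.270 g / 331.22 g/mol = 0.24235 mol.
From the equation the Pb(NO3)2:NO2 mole ratio is 2:4, so n(NO2) = 0.24235 × 4/2 = 0.48469 mol.
Mass of NO2 = 0.48469 mol × 46.01 g/mol = 22.301 g.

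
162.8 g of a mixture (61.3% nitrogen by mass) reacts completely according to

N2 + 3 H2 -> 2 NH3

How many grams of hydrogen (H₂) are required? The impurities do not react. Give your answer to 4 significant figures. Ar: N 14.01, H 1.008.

21.54 g

Mass of pure N2 = 162.8 g × 0.613 = 99.796 g.
M(N2) = 2(14.01) = 28.02 g/mol.
M(H2) = 2(1.008) = 2.016 g/mol.
n(N2) = 99.796 g / 28.02 g/mol = 3.5616 mol.
From the equation the N2:H2 mole ratio is 1:3, so n(H2) = 3.5616 × 3/1 = 10.685 mol.
Mass of H2 = 10.685 mol × 2.016 g/mol = 21.541 g.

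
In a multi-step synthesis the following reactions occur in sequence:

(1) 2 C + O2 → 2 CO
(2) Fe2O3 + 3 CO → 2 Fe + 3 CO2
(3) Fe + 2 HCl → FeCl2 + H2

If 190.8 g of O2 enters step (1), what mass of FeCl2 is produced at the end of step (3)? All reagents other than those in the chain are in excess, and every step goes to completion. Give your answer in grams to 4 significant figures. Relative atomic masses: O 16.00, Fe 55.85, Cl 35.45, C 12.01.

M(O2) = 2(16.00) = 32.00 g/mol.
M(FeCl2) = 55.85 + 2(35.45) = 126.75 g/mol.
n(O2) = 190.8 / 32.00 = 5.9625 mol.
Reaction (1): O2→CO ratio 1:2 ⇒ n(CO) = 11.925 mol.
Reaction (2): CO→Fe ratio 3:2 ⇒ n(Fe) = 7.9500 mol.
Reaction (3): Fe→FeCl2 ratio 1:1 ⇒ n(FeCl2) = 7.9500 mol.
Mass of FeCl2 = 7.9500 × 126.75 = 1007.7 g.

1008 g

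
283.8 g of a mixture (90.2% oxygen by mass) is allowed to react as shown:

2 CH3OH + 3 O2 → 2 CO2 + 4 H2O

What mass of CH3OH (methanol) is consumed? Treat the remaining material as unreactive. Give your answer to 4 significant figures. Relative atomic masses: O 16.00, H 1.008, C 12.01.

Mass of pure O2 = 283.8 g × 0.902 = 255.99 g.
M(O2) = 2(16.00) = 32.00 g/mol.
M(CH3OH) = 12.01 + 4(1.008) + 16.00 = 32.042 g/mol.
n(O2) = 255.99 g / 32.00 g/mol = 7.9996 mol.
From the equation the O2:CH3OH mole ratio is 3:2, so n(CH3OH) = 7.9996 × 2/3 = 5.3331 mol.
Mass of CH3OH = 5.3331 mol × 32.042 g/mol = 170.88 g.

170.9 g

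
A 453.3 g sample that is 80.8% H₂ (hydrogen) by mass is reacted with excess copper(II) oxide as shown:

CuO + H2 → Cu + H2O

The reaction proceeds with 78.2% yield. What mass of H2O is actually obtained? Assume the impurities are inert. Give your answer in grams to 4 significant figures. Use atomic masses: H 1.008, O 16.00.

2560 g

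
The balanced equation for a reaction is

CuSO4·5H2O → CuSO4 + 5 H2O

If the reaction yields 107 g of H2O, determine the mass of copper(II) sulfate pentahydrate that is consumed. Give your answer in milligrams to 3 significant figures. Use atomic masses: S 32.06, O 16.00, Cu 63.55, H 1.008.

297000 mg

M(H2O) = 2(1.008) + 16.00 = 18.016 g/mol.
M(CuSO4·5H2O) = 63.55 + 32.06 + 9(16.00) + 10(1.008) = 249.69 g/mol.
n(H2O) = 107.0 g / 18.016 g/mol = 5.939 mol.
From the equation the H2O:CuSO4·5H2O mole ratio is 5:1, so n(CuSO4·5H2O) = 5.939 × 1/5 = 1.188 mol.
Mass of CuSO4·5H2O = 1.188 mol × 249.69 g/mol = 296.6 g.
Converting to mg: 296.6 g = 297000 mg.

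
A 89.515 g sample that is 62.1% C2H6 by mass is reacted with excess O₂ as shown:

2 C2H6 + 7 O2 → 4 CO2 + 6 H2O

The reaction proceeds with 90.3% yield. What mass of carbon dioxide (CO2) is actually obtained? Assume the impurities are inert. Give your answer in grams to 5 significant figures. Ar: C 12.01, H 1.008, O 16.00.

Pure C2H6 available = 89.515 g × 0.621 = 55.5888 g.
M(C2H6) = 2(12.01) + 6(1.008) = 30.068 g/mol.
M(CO2) = 12.01 + 2(16.00) = 44.01 g/mol.
n(C2H6) = 55.5888 g / 30.068 g/mol = 1.84877 mol.
From the equation the C2H6:CO2 mole ratio is 2:4, so n(CO2) = 1.84877 × 4/2 = 3.69754 mol.
Mass of CO2 = 3.69754 mol × 44.01 g/mol = 162.729 g.
Actual mass collected = 162.729 g × 0.903 = 146.944 g.

146.94 g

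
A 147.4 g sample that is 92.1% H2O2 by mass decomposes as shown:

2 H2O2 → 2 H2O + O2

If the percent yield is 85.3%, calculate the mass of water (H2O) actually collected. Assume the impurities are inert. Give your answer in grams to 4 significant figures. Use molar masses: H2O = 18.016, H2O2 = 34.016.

Pure H2O2 available = 147.4 g × 0.921 = 135.76 g.
n(H2O2) = 135.76 g / 34.016 g/mol = 3.9909 mol.
From the equation the H2O2:H2O mole ratio is 2:2, so n(H2O) = 3.9909 × 2/2 = 3.9909 mol.
Mass of H2O = 3.9909 mol × 18.016 g/mol = 71.901 g.
Actual mass collected = 71.901 g × 0.853 = 61.331 g.

61.33 g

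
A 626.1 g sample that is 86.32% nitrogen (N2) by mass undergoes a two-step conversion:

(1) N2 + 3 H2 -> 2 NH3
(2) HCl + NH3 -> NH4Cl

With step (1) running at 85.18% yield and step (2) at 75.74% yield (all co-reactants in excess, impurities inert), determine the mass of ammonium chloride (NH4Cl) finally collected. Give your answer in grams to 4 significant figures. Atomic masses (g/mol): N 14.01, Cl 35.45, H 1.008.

Pure N2 = 626.1 × 0.8632 = 540.45 g.
M(N2) = 2(14.01) = 28.02 g/mol.
M(NH4Cl) = 14.01 + 4(1.008) + 35.45 = 53.492 g/mol.
n(N2) = 540.45 / 28.02 = 19.288 mol.
Step 1 (N2:NH3 = 1:2): theoretical n(NH3) = 38.576 mol; at 85.18% yield, n(NH3) = 32.859 mol.
Step 2 (NH3:NH4Cl = 1:1): theoretical n(NH4Cl) = 32.859 mol, so theoretical mass = 32.859 × 53.492 = 1757.7 g.
At 75.74% yield, actual mass of NH4Cl = 1757.7 × 0.7574 = 1331.3 g.

1331 g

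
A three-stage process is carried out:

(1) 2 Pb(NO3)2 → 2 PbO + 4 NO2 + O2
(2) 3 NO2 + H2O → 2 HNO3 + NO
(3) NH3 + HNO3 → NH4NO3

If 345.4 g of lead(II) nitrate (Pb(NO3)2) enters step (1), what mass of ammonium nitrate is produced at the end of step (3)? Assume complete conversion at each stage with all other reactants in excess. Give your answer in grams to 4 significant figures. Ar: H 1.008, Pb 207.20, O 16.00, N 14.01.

M(Pb(NO3)2) = 207.20 + 2(14.01) + 6(16.00) = 331.22 g/mol.
M(NH4NO3) = 2(14.01) + 4(1.008) + 3(16.00) = 80.052 g/mol.
n(Pb(NO3)2) = 345.4 / 331.22 = 1.0428 mol.
Reaction (1): Pb(NO3)2→NO2 ratio 2:4 ⇒ n(NO2) = 2.0856 mol.
Reaction (2): NO2→HNO3 ratio 3:2 ⇒ n(HNO3) = 1.3904 mol.
Reaction (3): HNO3→NH4NO3 ratio 1:1 ⇒ n(NH4NO3) = 1.3904 mol.
Mass of NH4NO3 = 1.3904 × 80.052 = 111.31 g.

111.3 g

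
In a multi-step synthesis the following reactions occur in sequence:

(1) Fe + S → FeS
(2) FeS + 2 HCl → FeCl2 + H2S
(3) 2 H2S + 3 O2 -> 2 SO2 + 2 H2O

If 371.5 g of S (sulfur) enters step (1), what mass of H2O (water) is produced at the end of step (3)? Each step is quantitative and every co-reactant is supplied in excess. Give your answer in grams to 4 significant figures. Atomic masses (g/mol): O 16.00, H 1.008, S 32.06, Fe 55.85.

208.8 g

M(S) = 32.06 g/mol.
M(H2O) = 2(1.008) + 16.00 = 18.016 g/mol.
n(S) = 371.5 / 32.06 = 11.588 mol.
Reaction (1): S→FeS ratio 1:1 ⇒ n(FeS) = 11.588 mol.
Reaction (2): FeS→H2S ratio 1:1 ⇒ n(H2S) = 11.588 mol.
Reaction (3): H2S→H2O ratio 2:2 ⇒ n(H2O) = 11.588 mol.
Mass of H2O = 11.588 × 18.016 = 208.76 g.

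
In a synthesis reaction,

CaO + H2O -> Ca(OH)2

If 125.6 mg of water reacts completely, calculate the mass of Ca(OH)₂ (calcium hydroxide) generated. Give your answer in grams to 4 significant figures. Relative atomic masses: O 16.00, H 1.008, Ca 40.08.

M(H2O) = 2(1.008) + 16.00 = 18.016 g/mol.
M(Ca(OH)2) = 40.08 + 2(16.00) + 2(1.008) = 74.096 g/mol.
Convert: 125.6 mg = 0.12560 g.
n(H2O) = 0.12560 g / 18.016 g/mol = 0.0069716 mol.
From the equation the H2O:Ca(OH)2 mole ratio is 1:1, so n(Ca(OH)2) = 0.0069716 × 1/1 = 0.0069716 mol.
Mass of Ca(OH)2 = 0.0069716 mol × 74.096 g/mol = 0.51657 g.

0.5166 g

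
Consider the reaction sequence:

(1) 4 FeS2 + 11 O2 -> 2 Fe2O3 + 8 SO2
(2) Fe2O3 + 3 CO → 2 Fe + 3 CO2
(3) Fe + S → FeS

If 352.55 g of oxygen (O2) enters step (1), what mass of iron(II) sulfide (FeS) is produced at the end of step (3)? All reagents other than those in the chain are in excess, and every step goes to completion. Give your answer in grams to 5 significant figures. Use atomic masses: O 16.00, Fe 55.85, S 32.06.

M(O2) = 2(16.00) = 32.00 g/mol.
M(FeS) = 55.85 + 32.06 = 87.91 g/mol.
n(O2) = 352.55 / 32.00 = 11.0172 mol.
Reaction (1): O2→Fe2O3 ratio 11:2 ⇒ n(Fe2O3) = 2.00313 mol.
Reaction (2): Fe2O3→Fe ratio 1:2 ⇒ n(Fe) = 4.00625 mol.
Reaction (3): Fe→FeS ratio 1:1 ⇒ n(FeS) = 4.00625 mol.
Mass of FeS = 4.00625 × 87.91 = 352.189 g.

352.19 g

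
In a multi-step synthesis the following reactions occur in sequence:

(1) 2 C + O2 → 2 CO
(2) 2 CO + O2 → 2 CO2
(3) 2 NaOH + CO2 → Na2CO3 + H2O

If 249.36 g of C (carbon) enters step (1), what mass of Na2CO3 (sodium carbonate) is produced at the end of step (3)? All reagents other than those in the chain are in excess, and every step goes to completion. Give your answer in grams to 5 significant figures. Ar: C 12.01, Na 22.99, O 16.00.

M(C) = 12.01 g/mol.
M(Na2CO3) = 2(22.99) + 12.01 + 3(16.00) = 105.99 g/mol.
n(C) = 249.36 / 12.01 = 20.7627 mol.
Reaction (1): C→CO ratio 2:2 ⇒ n(CO) = 20.7627 mol.
Reaction (2): CO→CO2 ratio 2:2 ⇒ n(CO2) = 20.7627 mol.
Reaction (3): CO2→Na2CO3 ratio 1:1 ⇒ n(Na2CO3) = 20.7627 mol.
Mass of Na2CO3 = 20.7627 × 105.99 = 2200.64 g.

2200.6 g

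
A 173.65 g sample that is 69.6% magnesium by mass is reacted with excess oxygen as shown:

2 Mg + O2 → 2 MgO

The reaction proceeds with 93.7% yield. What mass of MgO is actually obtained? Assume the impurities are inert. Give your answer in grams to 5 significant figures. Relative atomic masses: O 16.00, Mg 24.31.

Pure Mg available = 173.65 g × 0.696 = 120.860 g.
M(Mg) = 24.31 g/mol.
M(MgO) = 24.31 + 16.00 = 40.31 g/mol.
n(Mg) = 120.860 g / 24.31 g/mol = 4.97163 mol.
From the equation the Mg:MgO mole ratio is 2:2, so n(MgO) = 4.97163 × 2/2 = 4.97163 mol.
Mass of MgO = 4.97163 mol × 40.31 g/mol = 200.407 g.
Actual mass collected = 200.407 g × 0.937 = 187.781 g.

187.78 g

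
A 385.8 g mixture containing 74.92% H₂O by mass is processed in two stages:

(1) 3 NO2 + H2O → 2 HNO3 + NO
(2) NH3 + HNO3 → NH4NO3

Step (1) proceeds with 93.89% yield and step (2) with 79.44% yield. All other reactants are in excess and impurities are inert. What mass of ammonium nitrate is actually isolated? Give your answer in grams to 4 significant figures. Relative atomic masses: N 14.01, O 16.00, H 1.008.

Pure H2O = 385.8 × 0.7492 = 289.04 g.
M(H2O) = 2(1.008) + 16.00 = 18.016 g/mol.
M(NH4NO3) = 2(14.01) + 4(1.008) + 3(16.00) = 80.052 g/mol.
n(H2O) = 289.04 / 18.016 = 16.044 mol.
Step 1 (H2O:HNO3 = 1:2): theoretical n(HNO3) = 32.087 mol; at 93.89% yield, n(HNO3) = 30.127 mol.
Step 2 (HNO3:NH4NO3 = 1:1): theoretical n(NH4NO3) = 30.127 mol, so theoretical mass = 30.127 × 80.052 = 2411.7 g.
At 79.44% yield, actual mass of NH4NO3 = 2411.7 × 0.7944 = 1915.9 g.

1916 g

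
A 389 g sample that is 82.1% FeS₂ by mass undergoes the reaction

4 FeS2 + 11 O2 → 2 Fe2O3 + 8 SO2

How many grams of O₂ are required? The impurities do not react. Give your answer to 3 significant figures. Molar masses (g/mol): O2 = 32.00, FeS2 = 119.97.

234 g

Mass of pure FeS2 = 389 g × 0.821 = 319.4 g.
n(FeS2) = 319.4 g / 119.97 g/mol = 2.662 mol.
From the equation the FeS2:O2 mole ratio is 4:11, so n(O2) = 2.662 × 11/4 = 7.321 mol.
Mass of O2 = 7.321 mol × 32.00 g/mol = 234.3 g.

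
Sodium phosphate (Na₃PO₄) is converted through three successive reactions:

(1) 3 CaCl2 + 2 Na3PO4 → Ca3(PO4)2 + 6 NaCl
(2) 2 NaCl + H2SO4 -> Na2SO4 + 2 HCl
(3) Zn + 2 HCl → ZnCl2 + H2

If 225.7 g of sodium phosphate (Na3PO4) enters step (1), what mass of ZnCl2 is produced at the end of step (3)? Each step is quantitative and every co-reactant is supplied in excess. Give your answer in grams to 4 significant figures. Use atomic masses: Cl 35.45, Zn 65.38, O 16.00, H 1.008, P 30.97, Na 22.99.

M(Na3PO4) = 3(22.99) + 30.97 + 4(16.00) = 163.94 g/mol.
M(ZnCl2) = 65.38 + 2(35.45) = 136.28 g/mol.
n(Na3PO4) = 225.7 / 163.94 = 1.3767 mol.
Reaction (1): Na3PO4→NaCl ratio 2:6 ⇒ n(NaCl) = 4.1302 mol.
Reaction (2): NaCl→HCl ratio 2:2 ⇒ n(HCl) = 4.1302 mol.
Reaction (3): HCl→ZnCl2 ratio 2:1 ⇒ n(ZnCl2) = 2.0651 mol.
Mass of ZnCl2 = 2.0651 × 136.28 = 281.43 g.

281.4 g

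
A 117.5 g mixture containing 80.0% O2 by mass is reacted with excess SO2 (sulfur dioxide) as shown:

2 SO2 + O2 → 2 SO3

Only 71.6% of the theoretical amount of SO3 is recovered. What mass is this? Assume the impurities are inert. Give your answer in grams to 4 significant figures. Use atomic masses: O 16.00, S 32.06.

Pure O2 available = 117.5 g × 0.800 = 94.000 g.
M(O2) = 2(16.00) = 32.00 g/mol.
M(SO3) = 32.06 + 3(16.00) = 80.06 g/mol.
n(O2) = 94.000 g / 32.00 g/mol = 2.9375 mol.
From the equation the O2:SO3 mole ratio is 1:2, so n(SO3) = 2.9375 × 2/1 = 5.8750 mol.
Mass of SO3 = 5.8750 mol × 80.06 g/mol = 470.35 g.
Actual mass collected = 470.35 g × 0.716 = 336.77 g.

336.8 g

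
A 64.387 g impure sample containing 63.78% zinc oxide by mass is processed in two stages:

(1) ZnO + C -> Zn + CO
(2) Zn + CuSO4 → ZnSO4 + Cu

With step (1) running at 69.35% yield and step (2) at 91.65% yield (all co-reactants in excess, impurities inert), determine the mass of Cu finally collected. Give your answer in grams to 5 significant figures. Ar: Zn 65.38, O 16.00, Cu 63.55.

20.383 g

Pure ZnO = 64.387 × 0.6378 = 41.0660 g.
M(ZnO) = 65.38 + 16.00 = 81.38 g/mol.
M(Cu) = 63.55 g/mol.
n(ZnO) = 41.0660 / 81.38 = 0.504621 mol.
Step 1 (ZnO:Zn = 1:1): theoretical n(Zn) = 0.504621 mol; at 69.35% yield, n(Zn) = 0.349954 mol.
Step 2 (Zn:Cu = 1:1): theoretical n(Cu) = 0.349954 mol, so theoretical mass = 0.349954 × 63.55 = 22.2396 g.
At 91.65% yield, actual mass of Cu = 22.2396 × 0.9165 = 20.3826 g.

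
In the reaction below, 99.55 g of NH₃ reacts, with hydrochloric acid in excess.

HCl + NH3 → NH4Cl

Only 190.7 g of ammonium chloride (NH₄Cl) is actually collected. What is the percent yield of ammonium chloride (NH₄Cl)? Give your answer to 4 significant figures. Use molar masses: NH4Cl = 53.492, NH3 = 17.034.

61.00 %

n(NH3) = 99.550 g / 17.034 g/mol = 5.8442 mol.
From the equation the NH3:NH4Cl mole ratio is 1:1, so n(NH4Cl) = 5.8442 × 1/1 = 5.8442 mol.
Mass of NH4Cl = 5.8442 mol × 53.492 g/mol = 312.62 g.
This is the theoretical yield. Percent yield = 190.7 g / 312.62 g × 100% = 61.001%.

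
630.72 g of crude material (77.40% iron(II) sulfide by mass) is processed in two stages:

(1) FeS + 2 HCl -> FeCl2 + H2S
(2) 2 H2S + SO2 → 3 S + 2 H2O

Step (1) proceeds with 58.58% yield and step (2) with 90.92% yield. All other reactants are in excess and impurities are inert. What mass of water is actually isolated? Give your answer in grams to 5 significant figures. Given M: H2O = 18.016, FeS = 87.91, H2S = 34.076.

53.285 g

Pure FeS = 630.72 × 0.7740 = 488.177 g.
n(FeS) = 488.177 / 87.91 = 5.55315 mol.
Step 1 (FeS:H2S = 1:1): theoretical n(H2S) = 5.55315 mol; at 58.58% yield, n(H2S) = 3.25303 mol.
Step 2 (H2S:H2O = 2:2): theoretical n(H2O) = 3.25303 mol, so theoretical mass = 3.25303 × 18.016 = 58.6067 g.
At 90.92% yield, actual mass of H2O = 58.6067 × 0.9092 = 53.2852 g.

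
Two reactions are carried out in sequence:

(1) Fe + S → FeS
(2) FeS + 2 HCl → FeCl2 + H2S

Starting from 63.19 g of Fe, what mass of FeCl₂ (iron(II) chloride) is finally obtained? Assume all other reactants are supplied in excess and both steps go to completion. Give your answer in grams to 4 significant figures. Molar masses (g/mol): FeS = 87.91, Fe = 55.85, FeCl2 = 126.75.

143.4 g

n(Fe) = 63.190 / 55.85 = 1.1314 mol.
Step 1 gives a 1:1 ratio of Fe to FeS, so n(FeS) = 1.1314 mol.
In step 2 the FeS:FeCl2 ratio is 1:1, so n(FeCl2) = 1.1314 mol.
Mass of FeCl2 = 1.1314 × 126.75 = 143.41 g.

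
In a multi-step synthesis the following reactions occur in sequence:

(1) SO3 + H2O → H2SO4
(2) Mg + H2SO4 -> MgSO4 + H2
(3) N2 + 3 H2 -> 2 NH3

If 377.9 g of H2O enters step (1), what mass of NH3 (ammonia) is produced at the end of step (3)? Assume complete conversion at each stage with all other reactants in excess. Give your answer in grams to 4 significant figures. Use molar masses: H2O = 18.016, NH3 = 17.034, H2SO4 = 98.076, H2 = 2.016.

238.2 g

n(H2O) = 377.9 / 18.016 = 20.976 mol.
Reaction (1): H2O→H2SO4 ratio 1:1 ⇒ n(H2SO4) = 20.976 mol.
Reaction (2): H2SO4→H2 ratio 1:1 ⇒ n(H2) = 20.976 mol.
Reaction (3): H2→NH3 ratio 3:2 ⇒ n(NH3) = 13.984 mol.
Mass of NH3 = 13.984 × 17.034 = 238.20 g.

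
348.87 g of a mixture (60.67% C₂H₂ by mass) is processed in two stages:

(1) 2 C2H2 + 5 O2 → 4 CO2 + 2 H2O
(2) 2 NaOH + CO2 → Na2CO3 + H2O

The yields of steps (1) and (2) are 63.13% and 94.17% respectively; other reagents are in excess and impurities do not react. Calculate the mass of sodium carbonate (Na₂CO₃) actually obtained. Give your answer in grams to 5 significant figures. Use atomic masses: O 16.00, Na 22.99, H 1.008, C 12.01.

Pure C2H2 = 348.87 × 0.6067 = 211.659 g.
M(C2H2) = 2(12.01) + 2(1.008) = 26.036 g/mol.
M(Na2CO3) = 2(22.99) + 12.01 + 3(16.00) = 105.99 g/mol.
n(C2H2) = 211.659 / 26.036 = 8.12949 mol.
Step 1 (C2H2:CO2 = 2:4): theoretical n(CO2) = 16.2590 mol; at 63.13% yield, n(CO2) = 10.2643 mol.
Step 2 (CO2:Na2CO3 = 1:1): theoretical n(Na2CO3) = 10.2643 mol, so theoretical mass = 10.2643 × 105.99 = 1087.91 g.
At 94.17% yield, actual mass of Na2CO3 = 1087.91 × 0.9417 = 1024.49 g.

1024.5 g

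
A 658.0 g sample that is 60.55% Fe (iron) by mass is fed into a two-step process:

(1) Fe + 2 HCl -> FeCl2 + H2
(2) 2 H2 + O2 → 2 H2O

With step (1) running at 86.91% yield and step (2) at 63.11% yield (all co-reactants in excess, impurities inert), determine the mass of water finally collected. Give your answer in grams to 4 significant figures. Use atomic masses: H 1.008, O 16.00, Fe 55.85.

Pure Fe = 658.0 × 0.6055 = 398.42 g.
M(Fe) = 55.85 g/mol.
M(H2O) = 2(1.008) + 16.00 = 18.016 g/mol.
n(Fe) = 398.42 / 55.85 = 7.1337 mol.
Step 1 (Fe:H2 = 1:1): theoretical n(H2) = 7.1337 mol; at 86.91% yield, n(H2) = 6.1999 mol.
Step 2 (H2:H2O = 2:2): theoretical n(H2O) = 6.1999 mol, so theoretical mass = 6.1999 × 18.016 = 111.70 g.
At 63.11% yield, actual mass of H2O = 111.70 × 0.6311 = 70.493 g.

70.49 g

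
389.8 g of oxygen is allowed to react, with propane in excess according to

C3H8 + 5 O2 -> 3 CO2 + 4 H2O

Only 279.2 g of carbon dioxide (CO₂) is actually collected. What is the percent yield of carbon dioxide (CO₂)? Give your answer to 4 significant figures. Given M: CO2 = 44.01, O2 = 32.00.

n(O2) = 389.80 g / 32.00 g/mol = 12.181 mol.
From the equation the O2:CO2 mole ratio is 5:3, so n(CO2) = 12.181 × 3/5 = 7.3088 mol.
Mass of CO2 = 7.3088 mol × 44.01 g/mol = 321.66 g.
This is the theoretical yield. Percent yield = 279.2 g / 321.66 g × 100% = 86.800%.

86.80 %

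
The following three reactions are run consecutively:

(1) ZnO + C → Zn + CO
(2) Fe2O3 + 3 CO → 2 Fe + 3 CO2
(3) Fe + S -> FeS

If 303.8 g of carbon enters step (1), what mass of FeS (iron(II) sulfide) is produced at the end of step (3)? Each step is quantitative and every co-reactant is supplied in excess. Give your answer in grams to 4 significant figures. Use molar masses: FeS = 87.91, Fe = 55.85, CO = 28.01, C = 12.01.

1482 g

n(C) = 303.8 / 12.01 = 25.296 mol.
Reaction (1): C→CO ratio 1:1 ⇒ n(CO) = 25.296 mol.
Reaction (2): CO→Fe ratio 3:2 ⇒ n(Fe) = 16.864 mol.
Reaction (3): Fe→FeS ratio 1:1 ⇒ n(FeS) = 16.864 mol.
Mass of FeS = 16.864 × 87.91 = 1482.5 g.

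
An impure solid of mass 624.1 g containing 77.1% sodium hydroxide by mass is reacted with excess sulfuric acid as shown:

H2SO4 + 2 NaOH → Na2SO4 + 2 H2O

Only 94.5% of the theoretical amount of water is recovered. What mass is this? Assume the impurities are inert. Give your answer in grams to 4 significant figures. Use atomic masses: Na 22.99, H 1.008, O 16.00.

204.8 g

Pure NaOH available = 624.1 g × 0.771 = 481.18 g.
M(NaOH) = 22.99 + 16.00 + 1.008 = 39.998 g/mol.
M(H2O) = 2(1.008) + 16.00 = 18.016 g/mol.
n(NaOH) = 481.18 g / 39.998 g/mol = 12.030 mol.
From the equation the NaOH:H2O mole ratio is 2:2, so n(H2O) = 12.030 × 2/2 = 12.030 mol.
Mass of H2O = 12.030 mol × 18.016 g/mol = 216.73 g.
Actual mass collected = 216.73 g × 0.945 = 204.81 g.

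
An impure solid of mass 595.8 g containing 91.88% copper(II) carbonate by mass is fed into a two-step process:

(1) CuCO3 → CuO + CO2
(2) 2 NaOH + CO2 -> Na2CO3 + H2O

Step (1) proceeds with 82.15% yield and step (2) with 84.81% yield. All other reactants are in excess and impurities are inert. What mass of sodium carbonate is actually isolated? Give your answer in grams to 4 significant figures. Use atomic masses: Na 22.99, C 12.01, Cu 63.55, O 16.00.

Pure CuCO3 = 595.8 × 0.9188 = 547.42 g.
M(CuCO3) = 63.55 + 12.01 + 3(16.00) = 123.56 g/mol.
M(Na2CO3) = 2(22.99) + 12.01 + 3(16.00) = 105.99 g/mol.
n(CuCO3) = 547.42 / 123.56 = 4.4304 mol.
Step 1 (CuCO3:CO2 = 1:1): theoretical n(CO2) = 4.4304 mol; at 82.15% yield, n(CO2) = 3.6396 mol.
Step 2 (CO2:Na2CO3 = 1:1): theoretical n(Na2CO3) = 3.6396 mol, so theoretical mass = 3.6396 × 105.99 = 385.76 g.
At 84.81% yield, actual mass of Na2CO3 = 385.76 × 0.8481 = 327.16 g.

327.2 g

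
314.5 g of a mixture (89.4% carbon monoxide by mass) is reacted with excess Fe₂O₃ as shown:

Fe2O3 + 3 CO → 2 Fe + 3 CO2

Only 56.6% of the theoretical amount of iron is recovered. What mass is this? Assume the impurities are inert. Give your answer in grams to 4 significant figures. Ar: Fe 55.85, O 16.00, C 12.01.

Pure CO available = 314.5 g × 0.894 = 281.16 g.
M(CO) = 12.01 + 16.00 = 28.01 g/mol.
M(Fe) = 55.85 g/mol.
n(CO) = 281.16 g / 28.01 g/mol = 10.038 mol.
From the equation the CO:Fe mole ratio is 3:2, so n(Fe) = 10.038 × 2/3 = 6.6920 mol.
Mass of Fe = 6.6920 mol × 55.85 g/mol = 373.75 g.
Actual mass collected = 373.75 g × 0.566 = 211.54 g.

211.5 g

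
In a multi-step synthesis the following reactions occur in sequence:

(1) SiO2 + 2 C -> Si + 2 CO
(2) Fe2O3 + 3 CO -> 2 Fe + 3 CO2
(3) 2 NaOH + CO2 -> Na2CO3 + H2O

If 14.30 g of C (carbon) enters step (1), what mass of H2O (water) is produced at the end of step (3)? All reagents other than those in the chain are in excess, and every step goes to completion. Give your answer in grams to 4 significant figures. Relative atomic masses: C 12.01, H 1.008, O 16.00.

21.45 g

M(C) = 12.01 g/mol.
M(H2O) = 2(1.008) + 16.00 = 18.016 g/mol.
n(C) = 14.30 / 12.01 = 1.1907 mol.
Reaction (1): C→CO ratio 2:2 ⇒ n(CO) = 1.1907 mol.
Reaction (2): CO→CO2 ratio 3:3 ⇒ n(CO2) = 1.1907 mol.
Reaction (3): CO2→H2O ratio 1:1 ⇒ n(H2O) = 1.1907 mol.
Mass of H2O = 1.1907 × 18.016 = 21.451 g.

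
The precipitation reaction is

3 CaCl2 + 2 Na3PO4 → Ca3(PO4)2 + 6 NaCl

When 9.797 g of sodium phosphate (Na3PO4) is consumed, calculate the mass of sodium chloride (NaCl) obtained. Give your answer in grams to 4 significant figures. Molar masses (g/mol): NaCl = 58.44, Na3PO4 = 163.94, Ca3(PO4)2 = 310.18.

n(Na3PO4) = 9.7970 g / 163.94 g/mol = 0.059760 mol.
From the equation the Na3PO4:NaCl mole ratio is 2:6, so n(NaCl) = 0.059760 × 6/2 = 0.17928 mol.
Mass of NaCl = 0.17928 mol × 58.44 g/mol = 10.477 g.

10.48 g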